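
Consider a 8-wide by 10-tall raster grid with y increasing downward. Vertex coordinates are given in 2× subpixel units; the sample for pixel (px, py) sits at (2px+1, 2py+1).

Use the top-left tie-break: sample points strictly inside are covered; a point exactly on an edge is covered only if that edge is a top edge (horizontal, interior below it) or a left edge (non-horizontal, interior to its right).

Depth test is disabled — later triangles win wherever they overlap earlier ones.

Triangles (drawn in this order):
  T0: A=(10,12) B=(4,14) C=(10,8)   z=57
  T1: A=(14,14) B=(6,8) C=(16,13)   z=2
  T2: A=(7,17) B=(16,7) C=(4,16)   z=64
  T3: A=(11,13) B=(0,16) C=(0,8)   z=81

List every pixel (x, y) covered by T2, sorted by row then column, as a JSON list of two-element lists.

T0:
  2·area = 24
  edge (10, 12)→(4, 14): d=(-6,2) right/bottom  bias=-1
  edge (4, 14)→(10, 8): d=(6,-6) top-left  bias=+0
  edge (10, 8)→(10, 12): d=(0,4) right/bottom  bias=-1
    (7,1)@(15, 3): e=[44,0,-20] → .  [on edge]
    (6,2)@(13, 5): e=[36,0,-12] → .  [on edge]
    (5,3)@(11, 7): e=[28,0,-4] → .  [on edge]
    (4,4)@(9, 9): e=[20,0,4] → X  [on edge]
    (5,4)@(11, 9): e=[16,12,-4] → .
    (3,5)@(7, 11): e=[12,0,12] → X  [on edge]
    (5,5)@(11, 11): e=[4,24,-4] → .
    (6,5)@(13, 11): e=[0,36,-12] → .  [on edge]
    (2,6)@(5, 13): e=[4,0,20] → X  [on edge]
    (3,6)@(7, 13): e=[0,12,12] → .  [on edge]
    (4,6)@(9, 13): e=[-4,24,4] → .
    (0,7)@(1, 15): e=[0,-12,36] → .  [on edge]
    (1,7)@(3, 15): e=[-4,0,28] → .  [on edge]
    (0,8)@(1, 17): e=[-12,0,36] → .  [on edge]
  covered (4 px):
    . . . . . . . .
    . . . . . . . .
    . . . . . . . .
    . . . . . . . .
    . . . . X . . .
    . . . X X . . .
    . . X . . . . .
    . . . . . . . .
    . . . . . . . .
    . . . . . . . .
T1:
  2·area = 20
  edge (14, 14)→(6, 8): d=(-8,-6) top-left  bias=+0
  edge (6, 8)→(16, 13): d=(10,5) right/bottom  bias=-1
  edge (16, 13)→(14, 14): d=(-2,1) right/bottom  bias=-1
    (5,5)@(11, 11): e=[6,5,9] → X
    (6,5)@(13, 11): e=[18,-5,7] → .
    (5,6)@(11, 13): e=[-10,25,5] → .
    (6,6)@(13, 13): e=[2,15,3] → X
    (7,6)@(15, 13): e=[14,5,1] → X
    (6,7)@(13, 15): e=[-14,35,-1] → .
    (7,7)@(15, 15): e=[-2,25,-3] → .
  covered (3 px):
    . . . . . . . .
    . . . . . . . .
    . . . . . . . .
    . . . . . . . .
    . . . . . . . .
    . . . . . X . .
    . . . . . . X X
    . . . . . . . .
    . . . . . . . .
    . . . . . . . .
T2:
  2·area = 39  (B↔C swapped to make it positive)
  edge (7, 17)→(4, 16): d=(-3,-1) top-left  bias=+0
  edge (4, 16)→(16, 7): d=(12,-9) top-left  bias=+0
  edge (16, 7)→(7, 17): d=(-9,10) right/bottom  bias=-1
    (5,5)@(11, 11): e=[22,3,14] → X
    (6,5)@(13, 11): e=[24,21,-6] → .
    (4,6)@(9, 13): e=[14,9,16] → X
    (5,6)@(11, 13): e=[16,27,-4] → .
    (0,7)@(1, 15): e=[0,-39,78] → .  [on edge]
    (3,7)@(7, 15): e=[6,15,18] → X
    (4,7)@(9, 15): e=[8,33,-2] → .
    (3,8)@(7, 17): e=[0,39,0] → .  [on edge]
    (6,9)@(13, 19): e=[0,117,-78] → .  [on edge]
  covered (3 px):
    . . . . . . . .
    . . . . . . . .
    . . . . . . . .
    . . . . . . . .
    . . . . . . . .
    . . . . . X . .
    . . . . X . . .
    . . . X . . . .
    . . . . . . . .
    . . . . . . . .
T3:
  2·area = 88
  edge (11, 13)→(0, 16): d=(-11,3) right/bottom  bias=-1
  edge (0, 16)→(0, 8): d=(0,-8) top-left  bias=+0
  edge (0, 8)→(11, 13): d=(11,5) right/bottom  bias=-1
    (0,4)@(1, 9): e=[74,8,6] → X
    (1,4)@(3, 9): e=[68,24,-4] → .
    (0,5)@(1, 11): e=[52,8,28] → X
    (1,5)@(3, 11): e=[46,24,18] → X
    (2,5)@(5, 11): e=[40,40,8] → X
    (3,5)@(7, 11): e=[34,56,-2] → .
    (0,6)@(1, 13): e=[30,8,50] → X
    (3,6)@(7, 13): e=[12,56,20] → X
    (4,6)@(9, 13): e=[6,72,10] → X
    (5,6)@(11, 13): e=[0,88,0] → .  [on edge]
    (0,7)@(1, 15): e=[8,8,72] → X
    (2,7)@(5, 15): e=[-4,40,52] → .
  covered (11 px):
    . . . . . . . .
    . . . . . . . .
    . . . . . . . .
    . . . . . . . .
    X . . . . . . .
    X X X . . . . .
    X X X X X . . .
    X X . . . . . .
    . . . . . . . .
    . . . . . . . .

Result: [[5,5],[4,6],[3,7]]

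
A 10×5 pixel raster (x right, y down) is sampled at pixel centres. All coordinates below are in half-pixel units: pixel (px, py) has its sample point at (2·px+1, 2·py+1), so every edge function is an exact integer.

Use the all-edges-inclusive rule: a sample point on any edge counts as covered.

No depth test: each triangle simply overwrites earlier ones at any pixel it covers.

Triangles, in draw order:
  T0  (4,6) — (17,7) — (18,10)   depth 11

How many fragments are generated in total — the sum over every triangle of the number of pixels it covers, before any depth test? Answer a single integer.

T0:
  2·area = 38
  edge (4, 6)→(17, 7): d=(13,1) inclusive
  edge (17, 7)→(18, 10): d=(1,3) inclusive
  edge (18, 10)→(4, 6): d=(-14,-4) inclusive
    (7,0)@(15, 1): e=[-76,0,114] → ·  [on edge]
    (4,3)@(9, 7): e=[8,24,6] → █
    (5,3)@(11, 7): e=[6,18,14] → █
    (6,3)@(13, 7): e=[4,12,22] → █
    (7,3)@(15, 7): e=[2,6,30] → █
    (8,3)@(17, 7): e=[0,0,38] → █  [on edge]
    (9,3)@(19, 7): e=[-2,-6,46] → ·
    (4,4)@(9, 9): e=[34,26,-22] → ·
    (5,4)@(11, 9): e=[32,20,-14] → ·
    (6,4)@(13, 9): e=[30,14,-6] → ·
    (7,4)@(15, 9): e=[28,8,2] → █
    (9,4)@(19, 9): e=[24,-4,18] → ·
  covered (7 px):
    · · · · · · · · · ·
    · · · · · · · · · ·
    · · · · · · · · · ·
    · · · · █ █ █ █ █ ·
    · · · · · · · █ █ ·

Result: 7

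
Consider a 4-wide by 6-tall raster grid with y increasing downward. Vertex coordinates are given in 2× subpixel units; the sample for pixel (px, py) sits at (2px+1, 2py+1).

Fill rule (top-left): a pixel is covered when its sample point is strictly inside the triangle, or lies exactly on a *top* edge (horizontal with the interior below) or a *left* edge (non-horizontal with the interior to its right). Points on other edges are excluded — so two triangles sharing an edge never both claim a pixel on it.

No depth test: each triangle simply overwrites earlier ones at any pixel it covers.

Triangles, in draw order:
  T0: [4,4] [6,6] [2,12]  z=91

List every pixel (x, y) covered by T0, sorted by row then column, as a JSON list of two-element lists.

T0:
  2·area = 20
  edge (4, 4)→(6, 6): d=(2,2) right/bottom  bias=-1
  edge (6, 6)→(2, 12): d=(-4,6) right/bottom  bias=-1
  edge (2, 12)→(4, 4): d=(2,-8) top-left  bias=+0
    (0,0)@(1, 1): e=[0,50,-30] → .  [on edge]
    (1,1)@(3, 3): e=[0,30,-10] → .  [on edge]
    (2,2)@(5, 5): e=[0,10,10] → .  [on edge]
    (2,3)@(5, 7): e=[4,2,14] → X
    (3,3)@(7, 7): e=[0,-10,30] → .  [on edge]
    (1,4)@(3, 9): e=[12,6,2] → X
    (2,4)@(5, 9): e=[8,-6,18] → .
    (1,5)@(3, 11): e=[16,-2,6] → .
  covered (2 px):
    . . . .
    . . . .
    . . . .
    . . X .
    . X . .
    . . . .

Answer: [[2,3],[1,4]]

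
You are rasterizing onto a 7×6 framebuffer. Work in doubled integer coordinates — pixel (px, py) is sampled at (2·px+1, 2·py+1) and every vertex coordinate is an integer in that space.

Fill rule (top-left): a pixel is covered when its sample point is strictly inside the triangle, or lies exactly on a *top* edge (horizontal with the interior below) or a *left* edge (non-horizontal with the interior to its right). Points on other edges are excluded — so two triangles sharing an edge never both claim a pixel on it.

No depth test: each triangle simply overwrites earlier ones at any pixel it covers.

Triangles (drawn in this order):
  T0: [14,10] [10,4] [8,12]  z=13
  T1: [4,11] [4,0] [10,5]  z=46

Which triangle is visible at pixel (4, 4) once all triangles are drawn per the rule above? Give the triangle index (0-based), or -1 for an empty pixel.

T0:
  2·area = 44  (B↔C swapped to make it positive)
  edge (14, 10)→(8, 12): d=(-6,2) right/bottom  bias=-1
  edge (8, 12)→(10, 4): d=(2,-8) top-left  bias=+0
  edge (10, 4)→(14, 10): d=(4,6) right/bottom  bias=-1
    (5,3)@(11, 7): e=[24,14,6] → X
    (6,3)@(13, 7): e=[20,30,-6] → .
    (4,4)@(9, 9): e=[16,2,26] → X
    (6,4)@(13, 9): e=[8,34,2] → X
    (4,5)@(9, 11): e=[4,6,34] → X
    (5,5)@(11, 11): e=[0,22,22] → .  [on edge]
    (6,5)@(13, 11): e=[-4,38,10] → .
  covered (5 px):
    . . . . . . .
    . . . . . . .
    . . . . . . .
    . . . . . X .
    . . . . X X X
    . . . . X . .
T1:
  2·area = 66
  edge (4, 11)→(4, 0): d=(0,-11) top-left  bias=+0
  edge (4, 0)→(10, 5): d=(6,5) right/bottom  bias=-1
  edge (10, 5)→(4, 11): d=(-6,6) right/bottom  bias=-1
    (2,0)@(5, 1): e=[11,1,54] → X
    (3,0)@(7, 1): e=[33,-9,42] → .
    (2,1)@(5, 3): e=[11,13,42] → X
    (3,1)@(7, 3): e=[33,3,30] → X
    (4,1)@(9, 3): e=[55,-7,18] → .
    (2,2)@(5, 5): e=[11,25,30] → X
    (4,2)@(9, 5): e=[55,5,6] → X
    (5,2)@(11, 5): e=[77,-5,-6] → .
    (2,3)@(5, 7): e=[11,37,18] → X
    (4,3)@(9, 7): e=[55,17,-6] → .
    (2,4)@(5, 9): e=[11,49,6] → X
    (3,4)@(7, 9): e=[33,39,-6] → .
  covered (9 px):
    . . X . . . .
    . . X X . . .
    . . X X X . .
    . . X X . . .
    . . X . . . .
    . . . . . . .

Z-buffer (winner per pixel, '.' = empty):
  . . 1 . . . .
  . . 1 1 . . .
  . . 1 1 1 . .
  . . 1 1 . 0 .
  . . 1 . 0 0 0
  . . . . 0 . .

Final: 0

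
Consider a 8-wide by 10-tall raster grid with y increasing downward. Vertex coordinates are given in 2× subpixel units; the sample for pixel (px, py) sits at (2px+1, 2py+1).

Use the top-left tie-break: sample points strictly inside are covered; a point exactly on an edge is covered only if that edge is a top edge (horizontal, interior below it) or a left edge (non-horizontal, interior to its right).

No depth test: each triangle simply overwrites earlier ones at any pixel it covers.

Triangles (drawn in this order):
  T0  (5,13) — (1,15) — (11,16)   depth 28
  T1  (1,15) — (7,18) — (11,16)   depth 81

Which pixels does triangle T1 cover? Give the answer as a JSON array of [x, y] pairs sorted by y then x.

T0:
  2·area = 24  (B↔C swapped to make it positive)
  edge (5, 13)→(11, 16): d=(6,3) right/bottom  bias=-1
  edge (11, 16)→(1, 15): d=(-10,-1) top-left  bias=+0
  edge (1, 15)→(5, 13): d=(4,-2) top-left  bias=+0
    (6,4)@(13, 9): e=[-48,72,0] → .  [on edge]
    (0,5)@(1, 11): e=[0,40,-16] → .  [on edge]
    (4,5)@(9, 11): e=[-24,48,0] → .  [on edge]
    (2,6)@(5, 13): e=[0,24,0] → .  [on edge]
    (0,7)@(1, 15): e=[24,0,0] → X  [on edge]
    (1,7)@(3, 15): e=[18,2,4] → X
    (2,7)@(5, 15): e=[12,4,8] → X
    (3,7)@(7, 15): e=[6,6,12] → X
    (4,7)@(9, 15): e=[0,8,16] → .  [on edge]
    (0,8)@(1, 17): e=[36,-20,8] → .
    (1,8)@(3, 17): e=[30,-18,12] → .
    (2,8)@(5, 17): e=[24,-16,16] → .
    (6,8)@(13, 17): e=[0,-8,32] → .  [on edge]
  covered (4 px):
    . . . . . . . .
    . . . . . . . .
    . . . . . . . .
    . . . . . . . .
    . . . . . . . .
    . . . . . . . .
    . . . . . . . .
    X X X X . . . .
    . . . . . . . .
    . . . . . . . .
T1:
  2·area = 24  (B↔C swapped to make it positive)
  edge (1, 15)→(11, 16): d=(10,1) right/bottom  bias=-1
  edge (11, 16)→(7, 18): d=(-4,2) right/bottom  bias=-1
  edge (7, 18)→(1, 15): d=(-6,-3) top-left  bias=+0
    (0,7)@(1, 15): e=[0,24,0] → .  [on edge]
    (6,7)@(13, 15): e=[-12,0,36] → .  [on edge]
    (2,8)@(5, 17): e=[16,8,0] → X  [on edge]
    (3,8)@(7, 17): e=[14,4,6] → X
    (4,8)@(9, 17): e=[12,0,12] → .  [on edge]
    (2,9)@(5, 19): e=[36,0,-12] → .  [on edge]
    (3,9)@(7, 19): e=[34,-4,-6] → .
    (4,9)@(9, 19): e=[32,-8,0] → .  [on edge]
  covered (2 px):
    . . . . . . . .
    . . . . . . . .
    . . . . . . . .
    . . . . . . . .
    . . . . . . . .
    . . . . . . . .
    . . . . . . . .
    . . . . . . . .
    . . X X . . . .
    . . . . . . . .

Answer: [[2,8],[3,8]]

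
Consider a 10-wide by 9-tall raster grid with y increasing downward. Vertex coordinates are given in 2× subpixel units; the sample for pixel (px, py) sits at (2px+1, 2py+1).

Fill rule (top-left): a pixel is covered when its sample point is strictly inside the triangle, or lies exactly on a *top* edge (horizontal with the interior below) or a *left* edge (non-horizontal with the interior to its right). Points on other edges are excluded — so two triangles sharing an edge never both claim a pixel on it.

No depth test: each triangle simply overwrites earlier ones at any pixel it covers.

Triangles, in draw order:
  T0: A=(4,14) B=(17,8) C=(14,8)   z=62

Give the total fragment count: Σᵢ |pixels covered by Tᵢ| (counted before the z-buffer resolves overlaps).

T0:
  2·area = 18  (B↔C swapped to make it positive)
  edge (4, 14)→(14, 8): d=(10,-6) top-left  bias=+0
  edge (14, 8)→(17, 8): d=(3,0) top-left  bias=+0
  edge (17, 8)→(4, 14): d=(-13,6) right/bottom  bias=-1
    (9,2)@(19, 5): e=[0,-9,27] → ·  [on edge]
    (6,4)@(13, 9): e=[4,3,11] → #
    (7,4)@(15, 9): e=[16,3,-1] → ·
    (4,5)@(9, 11): e=[0,9,9] → #  [on edge]
    (5,5)@(11, 11): e=[12,9,-3] → ·
    (6,5)@(13, 11): e=[24,9,-15] → ·
    (4,6)@(9, 13): e=[20,15,-17] → ·
  covered (2 px):
    · · · · · · · · · ·
    · · · · · · · · · ·
    · · · · · · · · · ·
    · · · · · · · · · ·
    · · · · · · # · · ·
    · · · · # · · · · ·
    · · · · · · · · · ·
    · · · · · · · · · ·
    · · · · · · · · · ·

Result: 2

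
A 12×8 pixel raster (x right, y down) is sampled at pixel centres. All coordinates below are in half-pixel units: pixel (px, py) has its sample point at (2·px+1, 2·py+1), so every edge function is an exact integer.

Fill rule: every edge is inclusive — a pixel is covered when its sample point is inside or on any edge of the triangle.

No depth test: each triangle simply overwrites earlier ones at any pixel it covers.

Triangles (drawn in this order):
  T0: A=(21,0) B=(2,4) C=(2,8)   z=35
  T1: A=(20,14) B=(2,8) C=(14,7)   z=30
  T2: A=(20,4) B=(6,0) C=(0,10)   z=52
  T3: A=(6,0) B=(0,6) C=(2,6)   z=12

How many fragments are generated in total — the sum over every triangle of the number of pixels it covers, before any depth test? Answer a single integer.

T0:
  2·area = 76  (B↔C swapped to make it positive)
  edge (21, 0)→(2, 8): d=(-19,8) inclusive
  edge (2, 8)→(2, 4): d=(0,-4) inclusive
  edge (2, 4)→(21, 0): d=(19,-4) inclusive
    (8,0)@(17, 1): e=[13,60,3] → █
    (9,0)@(19, 1): e=[-3,68,11] → ·
    (3,1)@(7, 3): e=[55,20,1] → █
    (4,1)@(9, 3): e=[39,28,9] → █
    (5,1)@(11, 3): e=[23,36,17] → █
    (6,1)@(13, 3): e=[7,44,25] → █
    (7,1)@(15, 3): e=[-9,52,33] → ·
    (8,1)@(17, 3): e=[-25,60,41] → ·
    (1,2)@(3, 5): e=[49,4,23] → █
    (2,2)@(5, 5): e=[33,12,31] → █
    (5,2)@(11, 5): e=[-15,36,55] → ·
    (6,2)@(13, 5): e=[-31,44,63] → ·
  covered (10 px):
    · · · · · · · · █ · · ·
    · · · █ █ █ █ · · · · ·
    · █ █ █ █ · · · · · · ·
    · █ · · · · · · · · · ·
    · · · · · · · · · · · ·
    · · · · · · · · · · · ·
    · · · · · · · · · · · ·
    · · · · · · · · · · · ·
T1:
  2·area = 90
  edge (20, 14)→(2, 8): d=(-18,-6) inclusive
  edge (2, 8)→(14, 7): d=(12,-1) inclusive
  edge (14, 7)→(20, 14): d=(6,7) inclusive
    (2,4)@(5, 9): e=[0,15,75] → █  [on edge]
    (3,4)@(7, 9): e=[12,17,61] → █
    (4,4)@(9, 9): e=[24,19,47] → █
    (5,4)@(11, 9): e=[36,21,33] → █
    (6,4)@(13, 9): e=[48,23,19] → █
    (7,4)@(15, 9): e=[60,25,5] → █
    (8,4)@(17, 9): e=[72,27,-9] → ·
    (2,5)@(5, 11): e=[-36,39,87] → ·
    (3,5)@(7, 11): e=[-24,41,73] → ·
    (4,5)@(9, 11): e=[-12,43,59] → ·
    (5,5)@(11, 11): e=[0,45,45] → █  [on edge]
    (8,5)@(17, 11): e=[36,51,3] → █
    (8,6)@(17, 13): e=[0,75,15] → █  [on edge]
    (11,7)@(23, 15): e=[0,105,-15] → ·  [on edge]
  covered (12 px):
    · · · · · · · · · · · ·
    · · · · · · · · · · · ·
    · · · · · · · · · · · ·
    · · · · · · · · · · · ·
    · · █ █ █ █ █ █ · · · ·
    · · · · · █ █ █ █ · · ·
    · · · · · · · · █ █ · ·
    · · · · · · · · · · · ·
T2:
  2·area = 164  (B↔C swapped to make it positive)
  edge (20, 4)→(0, 10): d=(-20,6) inclusive
  edge (0, 10)→(6, 0): d=(6,-10) inclusive
  edge (6, 0)→(20, 4): d=(14,4) inclusive
    (3,0)@(7, 1): e=[138,16,10] → █
    (4,0)@(9, 1): e=[126,36,2] → █
    (5,0)@(11, 1): e=[114,56,-6] → ·
    (2,1)@(5, 3): e=[110,8,46] → █
    (5,1)@(11, 3): e=[74,68,22] → █
    (6,1)@(13, 3): e=[62,88,14] → █
    (7,1)@(15, 3): e=[50,108,6] → █
    (8,1)@(17, 3): e=[38,128,-2] → ·
    (1,2)@(3, 5): e=[82,0,82] → █  [on edge]
    (8,2)@(17, 5): e=[-2,140,26] → ·
    (1,3)@(3, 7): e=[42,12,110] → █
    (5,3)@(11, 7): e=[-6,92,78] → ·
  covered (21 px):
    · · · █ █ · · · · · · ·
    · · █ █ █ █ █ █ · · · ·
    · █ █ █ █ █ █ █ · · · ·
    · █ █ █ █ · · · · · · ·
    █ █ · · · · · · · · · ·
    · · · · · · · · · · · ·
    · · · · · · · · · · · ·
    · · · · · · · · · · · ·
T3:
  2·area = 12  (B↔C swapped to make it positive)
  edge (6, 0)→(2, 6): d=(-4,6) inclusive
  edge (2, 6)→(0, 6): d=(-2,0) inclusive
  edge (0, 6)→(6, 0): d=(6,-6) inclusive
    (2,0)@(5, 1): e=[2,10,0] → █  [on edge]
    (3,0)@(7, 1): e=[-10,10,12] → ·
    (1,1)@(3, 3): e=[6,6,0] → █  [on edge]
    (2,1)@(5, 3): e=[-6,6,12] → ·
    (0,2)@(1, 5): e=[10,2,0] → █  [on edge]
    (1,2)@(3, 5): e=[-2,2,12] → ·
    (0,3)@(1, 7): e=[2,-2,12] → ·
  covered (3 px):
    · · █ · · · · · · · · ·
    · █ · · · · · · · · · ·
    █ · · · · · · · · · · ·
    · · · · · · · · · · · ·
    · · · · · · · · · · · ·
    · · · · · · · · · · · ·
    · · · · · · · · · · · ·
    · · · · · · · · · · · ·

Final: 46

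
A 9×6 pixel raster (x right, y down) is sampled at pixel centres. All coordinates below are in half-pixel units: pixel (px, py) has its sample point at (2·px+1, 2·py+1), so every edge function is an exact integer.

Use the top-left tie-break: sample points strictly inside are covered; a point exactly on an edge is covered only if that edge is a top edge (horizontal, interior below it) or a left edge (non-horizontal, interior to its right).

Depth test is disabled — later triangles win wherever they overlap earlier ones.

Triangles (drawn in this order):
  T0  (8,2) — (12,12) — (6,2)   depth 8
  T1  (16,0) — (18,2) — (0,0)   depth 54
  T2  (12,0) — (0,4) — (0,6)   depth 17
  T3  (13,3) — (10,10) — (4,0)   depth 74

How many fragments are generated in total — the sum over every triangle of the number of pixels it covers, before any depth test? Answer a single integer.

T0:
  2·area = 20
  edge (8, 2)→(12, 12): d=(4,10) right/bottom  bias=-1
  edge (12, 12)→(6, 2): d=(-6,-10) top-left  bias=+0
  edge (6, 2)→(8, 2): d=(2,0) top-left  bias=+0
    (3,1)@(7, 3): e=[14,4,2] → █
    (4,1)@(9, 3): e=[-6,24,2] → ·
    (3,2)@(7, 5): e=[22,-8,6] → ·
    (4,2)@(9, 5): e=[2,12,6] → █
    (5,2)@(11, 5): e=[-18,32,6] → ·
    (4,3)@(9, 7): e=[10,0,10] → █  [on edge]
    (5,3)@(11, 7): e=[-10,20,10] → ·
    (4,4)@(9, 9): e=[18,-12,14] → ·
  covered (3 px):
    · · · · · · · · ·
    · · · █ · · · · ·
    · · · · █ · · · ·
    · · · · █ · · · ·
    · · · · · · · · ·
    · · · · · · · · ·
T1:
  2·area = 32
  edge (16, 0)→(18, 2): d=(2,2) right/bottom  bias=-1
  edge (18, 2)→(0, 0): d=(-18,-2) top-left  bias=+0
  edge (0, 0)→(16, 0): d=(16,0) top-left  bias=+0
    (4,0)@(9, 1): e=[16,0,16] → █  [on edge]
    (5,0)@(11, 1): e=[12,4,16] → █
    (6,0)@(13, 1): e=[8,8,16] → █
    (7,0)@(15, 1): e=[4,12,16] → █
    (8,0)@(17, 1): e=[0,16,16] → ·  [on edge]
    (4,1)@(9, 3): e=[20,-36,48] → ·
    (5,1)@(11, 3): e=[16,-32,48] → ·
    (6,1)@(13, 3): e=[12,-28,48] → ·
    (7,1)@(15, 3): e=[8,-24,48] → ·
  covered (4 px):
    · · · · █ █ █ █ ·
    · · · · · · · · ·
    · · · · · · · · ·
    · · · · · · · · ·
    · · · · · · · · ·
    · · · · · · · · ·
T2:
  2·area = 24  (B↔C swapped to make it positive)
  edge (12, 0)→(0, 6): d=(-12,6) right/bottom  bias=-1
  edge (0, 6)→(0, 4): d=(0,-2) top-left  bias=+0
  edge (0, 4)→(12, 0): d=(12,-4) top-left  bias=+0
    (4,0)@(9, 1): e=[6,18,0] → █  [on edge]
    (5,0)@(11, 1): e=[-6,22,8] → ·
    (1,1)@(3, 3): e=[18,6,0] → █  [on edge]
    (2,1)@(5, 3): e=[6,10,8] → █
    (3,1)@(7, 3): e=[-6,14,16] → ·
    (4,1)@(9, 3): e=[-18,18,24] → ·
    (0,2)@(1, 5): e=[6,2,16] → █
    (1,2)@(3, 5): e=[-6,6,24] → ·
    (2,2)@(5, 5): e=[-18,10,32] → ·
    (0,3)@(1, 7): e=[-18,2,40] → ·
  covered (4 px):
    · · · · █ · · · ·
    · █ █ · · · · · ·
    █ · · · · · · · ·
    · · · · · · · · ·
    · · · · · · · · ·
    · · · · · · · · ·
T3:
  2·area = 72
  edge (13, 3)→(10, 10): d=(-3,7) right/bottom  bias=-1
  edge (10, 10)→(4, 0): d=(-6,-10) top-left  bias=+0
  edge (4, 0)→(13, 3): d=(9,3) right/bottom  bias=-1
    (2,0)@(5, 1): e=[62,4,6] → █
    (3,0)@(7, 1): e=[48,24,0] → ·  [on edge]
    (2,1)@(5, 3): e=[56,-8,24] → ·
    (3,1)@(7, 3): e=[42,12,18] → █
    (4,1)@(9, 3): e=[28,32,12] → █
    (5,1)@(11, 3): e=[14,52,6] → █
    (6,1)@(13, 3): e=[0,72,0] → ·  [on edge]
    (3,2)@(7, 5): e=[36,0,36] → █  [on edge]
    (6,2)@(13, 5): e=[-6,60,18] → ·
    (3,3)@(7, 7): e=[30,-12,54] → ·
    (4,3)@(9, 7): e=[16,8,48] → █
    (6,3)@(13, 7): e=[-12,48,36] → ·
  covered (9 px):
    · · █ · · · · · ·
    · · · █ █ █ · · ·
    · · · █ █ █ · · ·
    · · · · █ █ · · ·
    · · · · · · · · ·
    · · · · · · · · ·

Result: 20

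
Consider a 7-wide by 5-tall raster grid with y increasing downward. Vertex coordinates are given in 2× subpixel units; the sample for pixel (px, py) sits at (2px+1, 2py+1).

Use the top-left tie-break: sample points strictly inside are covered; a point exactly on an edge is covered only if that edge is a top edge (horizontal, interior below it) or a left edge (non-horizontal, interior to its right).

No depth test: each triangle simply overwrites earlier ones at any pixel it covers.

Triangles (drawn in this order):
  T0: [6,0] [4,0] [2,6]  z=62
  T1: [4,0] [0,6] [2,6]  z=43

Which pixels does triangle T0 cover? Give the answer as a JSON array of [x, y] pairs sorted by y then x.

T0:
  2·area = 12  (B↔C swapped to make it positive)
  edge (6, 0)→(2, 6): d=(-4,6) right/bottom  bias=-1
  edge (2, 6)→(4, 0): d=(2,-6) top-left  bias=+0
  edge (4, 0)→(6, 0): d=(2,0) top-left  bias=+0
    (2,0)@(5, 1): e=[2,8,2] → █
    (3,0)@(7, 1): e=[-10,20,2] → ·
    (1,1)@(3, 3): e=[6,0,6] → █  [on edge]
    (2,1)@(5, 3): e=[-6,12,6] → ·
    (1,2)@(3, 5): e=[-2,4,10] → ·
    (0,4)@(1, 9): e=[-6,0,18] → ·  [on edge]
  covered (2 px):
    · · █ · · · ·
    · █ · · · · ·
    · · · · · · ·
    · · · · · · ·
    · · · · · · ·
T1:
  2·area = 12  (B↔C swapped to make it positive)
  edge (4, 0)→(2, 6): d=(-2,6) right/bottom  bias=-1
  edge (2, 6)→(0, 6): d=(-2,0) right/bottom  bias=-1
  edge (0, 6)→(4, 0): d=(4,-6) top-left  bias=+0
    (1,1)@(3, 3): e=[0,6,6] → ·  [on edge]
    (0,2)@(1, 5): e=[8,2,2] → █
    (1,2)@(3, 5): e=[-4,2,14] → ·
    (0,3)@(1, 7): e=[4,-2,10] → ·
    (0,4)@(1, 9): e=[0,-6,18] → ·  [on edge]
  covered (1 px):
    · · · · · · ·
    · · · · · · ·
    █ · · · · · ·
    · · · · · · ·
    · · · · · · ·

Answer: [[2,0],[1,1]]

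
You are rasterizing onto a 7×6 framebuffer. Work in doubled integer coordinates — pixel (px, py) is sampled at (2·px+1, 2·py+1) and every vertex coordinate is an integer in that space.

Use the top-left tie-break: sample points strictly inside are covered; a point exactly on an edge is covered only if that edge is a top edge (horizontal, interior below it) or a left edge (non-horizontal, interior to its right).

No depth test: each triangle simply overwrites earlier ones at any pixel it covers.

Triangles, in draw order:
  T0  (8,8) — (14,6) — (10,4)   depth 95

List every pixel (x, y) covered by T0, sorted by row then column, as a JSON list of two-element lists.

T0:
  2·area = 20  (B↔C swapped to make it positive)
  edge (8, 8)→(10, 4): d=(2,-4) top-left  bias=+0
  edge (10, 4)→(14, 6): d=(4,2) right/bottom  bias=-1
  edge (14, 6)→(8, 8): d=(-6,2) right/bottom  bias=-1
    (5,2)@(11, 5): e=[6,2,12] → #
    (6,2)@(13, 5): e=[14,-2,8] → ·
    (4,3)@(9, 7): e=[2,14,4] → #
    (5,3)@(11, 7): e=[10,10,0] → ·  [on edge]
    (2,4)@(5, 9): e=[-10,30,0] → ·  [on edge]
    (4,4)@(9, 9): e=[6,22,-8] → ·
  covered (2 px):
    · · · · · · ·
    · · · · · · ·
    · · · · · # ·
    · · · · # · ·
    · · · · · · ·
    · · · · · · ·

Result: [[5,2],[4,3]]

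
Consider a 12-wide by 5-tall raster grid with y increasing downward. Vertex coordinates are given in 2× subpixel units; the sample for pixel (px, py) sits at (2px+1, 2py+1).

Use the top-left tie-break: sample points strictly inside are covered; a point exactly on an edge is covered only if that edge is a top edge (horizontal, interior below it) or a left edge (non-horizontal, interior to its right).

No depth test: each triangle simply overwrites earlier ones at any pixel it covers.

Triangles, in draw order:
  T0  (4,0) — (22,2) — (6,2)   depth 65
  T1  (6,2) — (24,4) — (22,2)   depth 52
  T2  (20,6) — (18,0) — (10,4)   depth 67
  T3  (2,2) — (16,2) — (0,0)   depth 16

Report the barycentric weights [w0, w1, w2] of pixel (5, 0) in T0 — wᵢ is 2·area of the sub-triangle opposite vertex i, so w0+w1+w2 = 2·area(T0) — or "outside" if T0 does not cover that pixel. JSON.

T0:
  2·area = 32
  edge (4, 0)→(22, 2): d=(18,2) right/bottom  bias=-1
  edge (22, 2)→(6, 2): d=(-16,0) right/bottom  bias=-1
  edge (6, 2)→(4, 0): d=(-2,-2) top-left  bias=+0
    (2,0)@(5, 1): e=[16,16,0] → X  [on edge]
    (3,0)@(7, 1): e=[12,16,4] → X
    (4,0)@(9, 1): e=[8,16,8] → X
    (5,0)@(11, 1): e=[4,16,12] → X
    (6,0)@(13, 1): e=[0,16,16] → .  [on edge]
    (2,1)@(5, 3): e=[52,-16,-4] → .
    (3,1)@(7, 3): e=[48,-16,0] → .  [on edge]
    (4,1)@(9, 3): e=[44,-16,4] → .
    (5,1)@(11, 3): e=[40,-16,8] → .
    (4,2)@(9, 5): e=[80,-48,0] → .  [on edge]
    (5,3)@(11, 7): e=[112,-80,0] → .  [on edge]
    (6,4)@(13, 9): e=[144,-112,0] → .  [on edge]
  covered (4 px):
    . . X X X X . . . . . .
    . . . . . . . . . . . .
    . . . . . . . . . . . .
    . . . . . . . . . . . .
    . . . . . . . . . . . .
T1:
  2·area = 32  (B↔C swapped to make it positive)
  edge (6, 2)→(22, 2): d=(16,0) top-left  bias=+0
  edge (22, 2)→(24, 4): d=(2,2) right/bottom  bias=-1
  edge (24, 4)→(6, 2): d=(-18,-2) top-left  bias=+0
    (10,0)@(21, 1): e=[-16,0,48] → .  [on edge]
    (7,1)@(15, 3): e=[16,16,0] → X  [on edge]
    (8,1)@(17, 3): e=[16,12,4] → X
    (9,1)@(19, 3): e=[16,8,8] → X
    (10,1)@(21, 3): e=[16,4,12] → X
    (11,1)@(23, 3): e=[16,0,16] → .  [on edge]
    (7,2)@(15, 5): e=[48,20,-36] → .
    (8,2)@(17, 5): e=[48,16,-32] → .
    (9,2)@(19, 5): e=[48,12,-28] → .
    (10,2)@(21, 5): e=[48,8,-24] → .
  covered (4 px):
    . . . . . . . . . . . .
    . . . . . . . X X X X .
    . . . . . . . . . . . .
    . . . . . . . . . . . .
    . . . . . . . . . . . .
T2:
  2·area = 56  (B↔C swapped to make it positive)
  edge (20, 6)→(10, 4): d=(-10,-2) top-left  bias=+0
  edge (10, 4)→(18, 0): d=(8,-4) top-left  bias=+0
  edge (18, 0)→(20, 6): d=(2,6) right/bottom  bias=-1
    (8,0)@(17, 1): e=[44,4,8] → X
    (9,0)@(19, 1): e=[48,12,-4] → .
    (2,1)@(5, 3): e=[0,-28,84] → .  [on edge]
    (6,1)@(13, 3): e=[16,4,36] → X
    (7,1)@(15, 3): e=[20,12,24] → X
    (9,1)@(19, 3): e=[28,28,0] → .  [on edge]
    (6,2)@(13, 5): e=[-4,20,40] → .
    (7,2)@(15, 5): e=[0,28,28] → X  [on edge]
    (9,2)@(19, 5): e=[8,44,4] → X
    (10,2)@(21, 5): e=[12,52,-8] → .
    (7,3)@(15, 7): e=[-20,44,32] → .
    (8,3)@(17, 7): e=[-16,52,20] → .
    (10,4)@(21, 9): e=[-28,84,0] → .  [on edge]
  covered (7 px):
    . . . . . . . . X . . .
    . . . . . . X X X . . .
    . . . . . . . X X X . .
    . . . . . . . . . . . .
    . . . . . . . . . . . .
T3:
  2·area = 28  (B↔C swapped to make it positive)
  edge (2, 2)→(0, 0): d=(-2,-2) top-left  bias=+0
  edge (0, 0)→(16, 2): d=(16,2) right/bottom  bias=-1
  edge (16, 2)→(2, 2): d=(-14,0) right/bottom  bias=-1
    (0,0)@(1, 1): e=[0,14,14] → X  [on edge]
    (1,0)@(3, 1): e=[4,10,14] → X
    (2,0)@(5, 1): e=[8,6,14] → X
    (3,0)@(7, 1): e=[12,2,14] → X
    (4,0)@(9, 1): e=[16,-2,14] → .
    (0,1)@(1, 3): e=[-4,46,-14] → .
    (1,1)@(3, 3): e=[0,42,-14] → .  [on edge]
    (2,1)@(5, 3): e=[4,38,-14] → .
    (3,1)@(7, 3): e=[8,34,-14] → .
    (2,2)@(5, 5): e=[0,70,-42] → .  [on edge]
    (3,3)@(7, 7): e=[0,98,-70] → .  [on edge]
    (4,4)@(9, 9): e=[0,126,-98] → .  [on edge]
  covered (4 px):
    X X X X . . . . . . . .
    . . . . . . . . . . . .
    . . . . . . . . . . . .
    . . . . . . . . . . . .
    . . . . . . . . . . . .

Result: [16,12,4]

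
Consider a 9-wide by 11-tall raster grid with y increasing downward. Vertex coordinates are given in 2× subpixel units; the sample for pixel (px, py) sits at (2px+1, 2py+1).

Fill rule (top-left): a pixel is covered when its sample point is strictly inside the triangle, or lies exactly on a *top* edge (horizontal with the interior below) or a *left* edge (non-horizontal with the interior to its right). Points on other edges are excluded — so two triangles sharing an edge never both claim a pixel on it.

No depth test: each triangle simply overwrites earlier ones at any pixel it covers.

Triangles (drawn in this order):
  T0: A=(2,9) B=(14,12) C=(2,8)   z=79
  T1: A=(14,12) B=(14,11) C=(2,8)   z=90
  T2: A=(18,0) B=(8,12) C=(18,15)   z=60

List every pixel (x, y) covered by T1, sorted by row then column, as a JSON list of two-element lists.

T0:
  2·area = 12  (B↔C swapped to make it positive)
  edge (2, 9)→(2, 8): d=(0,-1) top-left  bias=+0
  edge (2, 8)→(14, 12): d=(12,4) right/bottom  bias=-1
  edge (14, 12)→(2, 9): d=(-12,-3) top-left  bias=+0
    (1,4)@(3, 9): e=[1,8,3] → #
    (2,4)@(5, 9): e=[3,0,9] → ·  [on edge]
    (1,5)@(3, 11): e=[1,32,-21] → ·
    (5,5)@(11, 11): e=[9,0,3] → ·  [on edge]
    (8,6)@(17, 13): e=[15,0,-3] → ·  [on edge]
  covered (1 px):
    · · · · · · · · ·
    · · · · · · · · ·
    · · · · · · · · ·
    · · · · · · · · ·
    · # · · · · · · ·
    · · · · · · · · ·
    · · · · · · · · ·
    · · · · · · · · ·
    · · · · · · · · ·
    · · · · · · · · ·
    · · · · · · · · ·
T1:
  2·area = 12  (B↔C swapped to make it positive)
  edge (14, 12)→(2, 8): d=(-12,-4) top-left  bias=+0
  edge (2, 8)→(14, 11): d=(12,3) right/bottom  bias=-1
  edge (14, 11)→(14, 12): d=(0,1) right/bottom  bias=-1
    (2,4)@(5, 9): e=[0,3,9] → #  [on edge]
    (3,4)@(7, 9): e=[8,-3,7] → ·
    (2,5)@(5, 11): e=[-24,27,9] → ·
    (5,5)@(11, 11): e=[0,9,3] → #  [on edge]
    (6,5)@(13, 11): e=[8,3,1] → #
    (7,5)@(15, 11): e=[16,-3,-1] → ·
    (5,6)@(11, 13): e=[-24,33,3] → ·
    (6,6)@(13, 13): e=[-16,27,1] → ·
    (8,6)@(17, 13): e=[0,15,-3] → ·  [on edge]
  covered (3 px):
    · · · · · · · · ·
    · · · · · · · · ·
    · · · · · · · · ·
    · · · · · · · · ·
    · · # · · · · · ·
    · · · · · # # · ·
    · · · · · · · · ·
    · · · · · · · · ·
    · · · · · · · · ·
    · · · · · · · · ·
    · · · · · · · · ·
T2:
  2·area = 150  (B↔C swapped to make it positive)
  edge (18, 0)→(18, 15): d=(0,15) right/bottom  bias=-1
  edge (18, 15)→(8, 12): d=(-10,-3) top-left  bias=+0
  edge (8, 12)→(18, 0): d=(10,-12) top-left  bias=+0
    (8,1)@(17, 3): e=[15,117,18] → #
    (7,2)@(15, 5): e=[45,91,14] → #
    (6,3)@(13, 7): e=[75,65,10] → #
    (5,4)@(11, 9): e=[105,39,6] → #
    (4,5)@(9, 11): e=[135,13,2] → #
    (4,6)@(9, 13): e=[135,-7,22] → ·
    (5,6)@(11, 13): e=[105,-1,46] → ·
    (6,6)@(13, 13): e=[75,5,70] → #
    (6,7)@(13, 15): e=[75,-15,90] → ·
    (7,7)@(15, 15): e=[45,-9,114] → ·
    (8,7)@(17, 15): e=[15,-3,138] → ·
  covered (18 px):
    · · · · · · · · ·
    · · · · · · · · #
    · · · · · · · # #
    · · · · · · # # #
    · · · · · # # # #
    · · · · # # # # #
    · · · · · · # # #
    · · · · · · · · ·
    · · · · · · · · ·
    · · · · · · · · ·
    · · · · · · · · ·

Answer: [[2,4],[5,5],[6,5]]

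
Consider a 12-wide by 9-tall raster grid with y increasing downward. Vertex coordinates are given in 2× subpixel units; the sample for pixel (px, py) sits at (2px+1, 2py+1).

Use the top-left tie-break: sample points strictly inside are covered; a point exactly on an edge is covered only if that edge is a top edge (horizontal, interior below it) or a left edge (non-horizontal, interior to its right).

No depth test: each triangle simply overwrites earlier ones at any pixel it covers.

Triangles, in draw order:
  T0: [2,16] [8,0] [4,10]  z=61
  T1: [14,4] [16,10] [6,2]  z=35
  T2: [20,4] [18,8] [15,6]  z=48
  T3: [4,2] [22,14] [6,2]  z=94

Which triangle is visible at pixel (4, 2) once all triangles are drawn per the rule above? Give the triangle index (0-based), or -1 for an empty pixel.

T0:
  2·area = 4  (B↔C swapped to make it positive)
  edge (2, 16)→(4, 10): d=(2,-6) top-left  bias=+0
  edge (4, 10)→(8, 0): d=(4,-10) top-left  bias=+0
  edge (8, 0)→(2, 16): d=(-6,16) right/bottom  bias=-1
    (3,0)@(7, 1): e=[0,-6,10] → ·  [on edge]
    (2,3)@(5, 7): e=[0,-2,6] → ·  [on edge]
    (1,6)@(3, 13): e=[0,2,2] → █  [on edge]
    (2,6)@(5, 13): e=[12,22,-30] → ·
    (1,7)@(3, 15): e=[4,10,-10] → ·
  covered (1 px):
    · · · · · · · · · · · ·
    · · · · · · · · · · · ·
    · · · · · · · · · · · ·
    · · · · · · · · · · · ·
    · · · · · · · · · · · ·
    · · · · · · · · · · · ·
    · █ · · · · · · · · · ·
    · · · · · · · · · · · ·
    · · · · · · · · · · · ·
T1:
  2·area = 44
  edge (14, 4)→(16, 10): d=(2,6) right/bottom  bias=-1
  edge (16, 10)→(6, 2): d=(-10,-8) top-left  bias=+0
  edge (6, 2)→(14, 4): d=(8,2) right/bottom  bias=-1
    (6,0)@(13, 1): e=[0,66,-22] → ·  [on edge]
    (4,1)@(9, 3): e=[28,14,2] → █
    (5,1)@(11, 3): e=[16,30,-2] → ·
    (4,2)@(9, 5): e=[32,-6,18] → ·
    (5,2)@(11, 5): e=[20,10,14] → █
    (6,2)@(13, 5): e=[8,26,10] → █
    (7,2)@(15, 5): e=[-4,42,6] → ·
    (5,3)@(11, 7): e=[24,-10,30] → ·
    (6,3)@(13, 7): e=[12,6,26] → █
    (7,3)@(15, 7): e=[0,22,22] → ·  [on edge]
    (6,4)@(13, 9): e=[16,-14,42] → ·
    (7,4)@(15, 9): e=[4,2,38] → █
    (8,6)@(17, 13): e=[0,-22,66] → ·  [on edge]
  covered (5 px):
    · · · · · · · · · · · ·
    · · · · █ · · · · · · ·
    · · · · · █ █ · · · · ·
    · · · · · · █ · · · · ·
    · · · · · · · █ · · · ·
    · · · · · · · · · · · ·
    · · · · · · · · · · · ·
    · · · · · · · · · · · ·
    · · · · · · · · · · · ·
T2:
  2·area = 16
  edge (20, 4)→(18, 8): d=(-2,4) right/bottom  bias=-1
  edge (18, 8)→(15, 6): d=(-3,-2) top-left  bias=+0
  edge (15, 6)→(20, 4): d=(5,-2) top-left  bias=+0
    (9,2)@(19, 5): e=[2,11,3] → █
    (10,2)@(21, 5): e=[-6,15,7] → ·
    (8,3)@(17, 7): e=[6,1,9] → █
    (9,3)@(19, 7): e=[-2,5,13] → ·
    (8,4)@(17, 9): e=[2,-5,19] → ·
  covered (2 px):
    · · · · · · · · · · · ·
    · · · · · · · · · · · ·
    · · · · · · · · · █ · ·
    · · · · · · · · █ · · ·
    · · · · · · · · · · · ·
    · · · · · · · · · · · ·
    · · · · · · · · · · · ·
    · · · · · · · · · · · ·
    · · · · · · · · · · · ·
T3:
  2·area = 24  (B↔C swapped to make it positive)
  edge (4, 2)→(6, 2): d=(2,0) top-left  bias=+0
  edge (6, 2)→(22, 14): d=(16,12) right/bottom  bias=-1
  edge (22, 14)→(4, 2): d=(-18,-12) top-left  bias=+0
    (3,1)@(7, 3): e=[2,4,18] → █
    (4,1)@(9, 3): e=[2,-20,42] → ·
    (3,2)@(7, 5): e=[6,36,-18] → ·
    (4,2)@(9, 5): e=[6,12,6] → █
    (5,2)@(11, 5): e=[6,-12,30] → ·
    (4,3)@(9, 7): e=[10,44,-30] → ·
    (7,4)@(15, 9): e=[14,4,6] → █
    (8,4)@(17, 9): e=[14,-20,30] → ·
    (7,5)@(15, 11): e=[18,36,-30] → ·
  covered (3 px):
    · · · · · · · · · · · ·
    · · · █ · · · · · · · ·
    · · · · █ · · · · · · ·
    · · · · · · · · · · · ·
    · · · · · · · █ · · · ·
    · · · · · · · · · · · ·
    · · · · · · · · · · · ·
    · · · · · · · · · · · ·
    · · · · · · · · · · · ·

Z-buffer (winner per pixel, '.' = empty):
  . . . . . . . . . . . .
  . . . 3 1 . . . . . . .
  . . . . 3 1 1 . . 2 . .
  . . . . . . 1 . 2 . . .
  . . . . . . . 3 . . . .
  . . . . . . . . . . . .
  . 0 . . . . . . . . . .
  . . . . . . . . . . . .
  . . . . . . . . . . . .

Final: 3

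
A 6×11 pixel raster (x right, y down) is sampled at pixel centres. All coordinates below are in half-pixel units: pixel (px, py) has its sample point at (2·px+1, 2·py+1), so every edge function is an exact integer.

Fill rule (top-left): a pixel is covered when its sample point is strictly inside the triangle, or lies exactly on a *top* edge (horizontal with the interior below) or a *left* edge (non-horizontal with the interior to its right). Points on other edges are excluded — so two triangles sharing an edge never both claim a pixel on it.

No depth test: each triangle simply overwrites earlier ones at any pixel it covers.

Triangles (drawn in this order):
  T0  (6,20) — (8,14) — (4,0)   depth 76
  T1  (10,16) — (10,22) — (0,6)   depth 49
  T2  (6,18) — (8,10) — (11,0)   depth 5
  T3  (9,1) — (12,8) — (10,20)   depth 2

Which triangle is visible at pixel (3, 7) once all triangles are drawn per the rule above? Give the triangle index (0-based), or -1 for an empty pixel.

T0:
  2·area = 52  (B↔C swapped to make it positive)
  edge (6, 20)→(4, 0): d=(-2,-20) top-left  bias=+0
  edge (4, 0)→(8, 14): d=(4,14) right/bottom  bias=-1
  edge (8, 14)→(6, 20): d=(-2,6) right/bottom  bias=-1
    (2,2)@(5, 5): e=[10,6,36] → #
    (3,2)@(7, 5): e=[50,-22,24] → ·
    (5,2)@(11, 5): e=[130,-78,0] → ·  [on edge]
    (2,3)@(5, 7): e=[6,14,32] → #
    (3,3)@(7, 7): e=[46,-14,20] → ·
    (2,4)@(5, 9): e=[2,22,28] → #
    (3,4)@(7, 9): e=[42,-6,16] → ·
    (2,5)@(5, 11): e=[-2,30,24] → ·
    (3,5)@(7, 11): e=[38,2,12] → #
    (4,5)@(9, 11): e=[78,-26,0] → ·  [on edge]
    (3,6)@(7, 13): e=[34,10,8] → #
    (4,6)@(9, 13): e=[74,-18,-4] → ·
    (3,8)@(7, 17): e=[26,26,0] → ·  [on edge]
  covered (6 px):
    · · · · · ·
    · · · · · ·
    · · # · · ·
    · · # · · ·
    · · # · · ·
    · · · # · ·
    · · · # · ·
    · · · # · ·
    · · · · · ·
    · · · · · ·
    · · · · · ·
T1:
  2·area = 60
  edge (10, 16)→(10, 22): d=(0,6) right/bottom  bias=-1
  edge (10, 22)→(0, 6): d=(-10,-16) top-left  bias=+0
  edge (0, 6)→(10, 16): d=(10,10) right/bottom  bias=-1
    (0,3)@(1, 7): e=[54,6,0] → ·  [on edge]
    (1,4)@(3, 9): e=[42,18,0] → ·  [on edge]
    (2,5)@(5, 11): e=[30,30,0] → ·  [on edge]
    (2,6)@(5, 13): e=[30,10,20] → #
    (3,6)@(7, 13): e=[18,42,0] → ·  [on edge]
    (2,7)@(5, 15): e=[30,-10,40] → ·
    (3,7)@(7, 15): e=[18,22,20] → #
    (4,7)@(9, 15): e=[6,54,0] → ·  [on edge]
    (3,8)@(7, 17): e=[18,2,40] → #
    (4,8)@(9, 17): e=[6,34,20] → #
    (5,8)@(11, 17): e=[-6,66,0] → ·  [on edge]
    (3,9)@(7, 19): e=[18,-18,60] → ·
  covered (5 px):
    · · · · · ·
    · · · · · ·
    · · · · · ·
    · · · · · ·
    · · · · · ·
    · · · · · ·
    · · # · · ·
    · · · # · ·
    · · · # # ·
    · · · · # ·
    · · · · · ·
T2:
  2·area = 4
  edge (6, 18)→(8, 10): d=(2,-8) top-left  bias=+0
  edge (8, 10)→(11, 0): d=(3,-10) top-left  bias=+0
  edge (11, 0)→(6, 18): d=(-5,18) right/bottom  bias=-1
    (4,3)@(9, 7): e=[2,1,1] → #
    (5,3)@(11, 7): e=[18,21,-35] → ·
    (4,4)@(9, 9): e=[6,7,-9] → ·
  covered (1 px):
    · · · · · ·
    · · · · · ·
    · · · · · ·
    · · · · # ·
    · · · · · ·
    · · · · · ·
    · · · · · ·
    · · · · · ·
    · · · · · ·
    · · · · · ·
    · · · · · ·
T3:
  2·area = 50
  edge (9, 1)→(12, 8): d=(3,7) right/bottom  bias=-1
  edge (12, 8)→(10, 20): d=(-2,12) right/bottom  bias=-1
  edge (10, 20)→(9, 1): d=(-1,-19) top-left  bias=+0
    (4,0)@(9, 1): e=[0,50,0] → ·  [on edge]
    (5,3)@(11, 7): e=[4,14,32] → #
    (5,4)@(11, 9): e=[10,10,30] → #
    (5,5)@(11, 11): e=[16,6,28] → #
    (5,6)@(11, 13): e=[22,2,26] → #
    (5,7)@(11, 15): e=[28,-2,24] → ·
  covered (4 px):
    · · · · · ·
    · · · · · ·
    · · · · · ·
    · · · · · #
    · · · · · #
    · · · · · #
    · · · · · #
    · · · · · ·
    · · · · · ·
    · · · · · ·
    · · · · · ·

Z-buffer (winner per pixel, '.' = empty):
  . . . . . .
  . . . . . .
  . . 0 . . .
  . . 0 . 2 3
  . . 0 . . 3
  . . . 0 . 3
  . . 1 0 . 3
  . . . 1 . .
  . . . 1 1 .
  . . . . 1 .
  . . . . . .

Result: 1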